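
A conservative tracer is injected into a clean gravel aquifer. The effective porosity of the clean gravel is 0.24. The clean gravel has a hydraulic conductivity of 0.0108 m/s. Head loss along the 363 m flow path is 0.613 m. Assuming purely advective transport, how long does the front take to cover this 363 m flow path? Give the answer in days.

Convert K: 0.0108 m/s × 86400 = 933.1 m/day.
Hydraulic gradient i = Δh / L = 0.613 / 363 = 0.001689.
Darcy flux q = K · i = 933.1 × 0.001689 = 1.576 m/day.
Seepage velocity v = q / n_e = 1.576 / 0.24 = 6.566 m/day.
Travel time t = L / v = 363 / 6.566 = 55.29 days.

55.3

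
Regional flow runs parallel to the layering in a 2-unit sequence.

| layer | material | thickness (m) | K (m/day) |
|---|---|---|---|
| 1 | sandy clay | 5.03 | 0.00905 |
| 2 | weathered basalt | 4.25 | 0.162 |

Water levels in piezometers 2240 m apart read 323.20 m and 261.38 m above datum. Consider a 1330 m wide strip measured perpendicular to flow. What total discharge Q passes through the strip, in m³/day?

26.9

Flow is parallel to layering, so each bed carries its own Darcy discharge and the transmissivities add.
Σ(K_i·b_i) = 0.00905×5.03 + 0.162×4.25 = 0.7340 m²/day.
Hydraulic gradient i = (323.20 − 261.38) / 2240 = 61.82 / 2240 = 0.02760.
Q = Σ(K_i·b_i) · W · i = 0.7340 × 1330 × 0.02760 = 26.94 m³/day.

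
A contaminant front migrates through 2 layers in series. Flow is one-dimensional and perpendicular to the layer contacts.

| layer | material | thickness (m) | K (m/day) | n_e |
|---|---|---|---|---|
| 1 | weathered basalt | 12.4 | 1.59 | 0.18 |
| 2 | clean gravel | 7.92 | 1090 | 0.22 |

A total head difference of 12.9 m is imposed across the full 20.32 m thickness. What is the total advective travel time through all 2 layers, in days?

2.40

With flow normal to the layers, continuity requires the same specific discharge q through every layer.
Σ(b_i/K_i) = 12.4/1.59 + 7.92/1090 = 7.806 d.
q = Δh / Σ(b_i/K_i) = 12.9 / 7.806 = 1.653 m/day.
In each layer the seepage velocity is v_i = q/n_i, so the layer transit time is t_i = b_i·n_i / q:
  layer 1 (weathered basalt): t_1 = 12.4 × 0.18 / 1.653 = 1.351 d
  layer 2 (clean gravel): t_2 = 7.92 × 0.22 / 1.653 = 1.054 d
Total t = Σ t_i = 2.405 days.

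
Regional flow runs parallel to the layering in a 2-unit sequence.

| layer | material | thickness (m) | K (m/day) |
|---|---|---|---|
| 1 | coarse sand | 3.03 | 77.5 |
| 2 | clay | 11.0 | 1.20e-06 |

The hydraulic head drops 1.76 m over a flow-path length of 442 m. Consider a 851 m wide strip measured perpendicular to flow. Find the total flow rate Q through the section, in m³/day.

796

Flow is parallel to layering, so each bed carries its own Darcy discharge and the transmissivities add.
Σ(K_i·b_i) = 77.5×3.03 + 1.20e-06×11.0 = 234.8 m²/day.
Hydraulic gradient i = Δh / L = 1.76 / 442 = 0.003982.
Q = Σ(K_i·b_i) · W · i = 234.8 × 851 × 0.003982 = 795.7 m³/day.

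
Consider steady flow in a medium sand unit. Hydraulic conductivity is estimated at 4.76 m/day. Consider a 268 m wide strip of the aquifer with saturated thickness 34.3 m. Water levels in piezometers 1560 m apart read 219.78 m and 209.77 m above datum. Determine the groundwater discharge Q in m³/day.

281

Cross-sectional area A = 268 × 34.3 = 9192 m².
Hydraulic gradient i = (219.78 − 209.77) / 1560 = 10.01 / 1560 = 0.006417.
Darcy's law: Q = K · A · i = 4.760 × 9192 × 0.006417 = 280.8 m³/day.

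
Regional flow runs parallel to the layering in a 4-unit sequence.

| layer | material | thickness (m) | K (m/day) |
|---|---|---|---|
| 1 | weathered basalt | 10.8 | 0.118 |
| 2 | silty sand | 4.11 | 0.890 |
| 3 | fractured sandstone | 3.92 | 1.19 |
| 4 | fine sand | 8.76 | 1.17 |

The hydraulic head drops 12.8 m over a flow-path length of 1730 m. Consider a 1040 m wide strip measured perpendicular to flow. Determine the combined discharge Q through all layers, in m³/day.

Flow is parallel to layering, so each bed carries its own Darcy discharge and the transmissivities add.
Σ(K_i·b_i) = 0.118×10.8 + 0.890×4.11 + 1.19×3.92 + 1.17×8.76 = 19.85 m²/day.
Hydraulic gradient i = Δh / L = 12.8 / 1730 = 0.007399.
Q = Σ(K_i·b_i) · W · i = 19.85 × 1040 × 0.007399 = 152.7 m³/day.

153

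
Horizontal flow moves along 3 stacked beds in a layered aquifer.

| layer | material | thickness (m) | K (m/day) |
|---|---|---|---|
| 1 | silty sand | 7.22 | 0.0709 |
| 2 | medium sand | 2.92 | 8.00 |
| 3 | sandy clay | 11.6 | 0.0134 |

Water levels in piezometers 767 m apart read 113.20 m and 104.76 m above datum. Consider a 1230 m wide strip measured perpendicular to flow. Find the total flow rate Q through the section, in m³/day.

Flow is parallel to layering, so each bed carries its own Darcy discharge and the transmissivities add.
Σ(K_i·b_i) = 0.0709×7.22 + 8.00×2.92 + 0.0134×11.6 = 24.03 m²/day.
Hydraulic gradient i = (113.20 − 104.76) / 767 = 8.44 / 767 = 0.01100.
Q = Σ(K_i·b_i) · W · i = 24.03 × 1230 × 0.01100 = 325.2 m³/day.

325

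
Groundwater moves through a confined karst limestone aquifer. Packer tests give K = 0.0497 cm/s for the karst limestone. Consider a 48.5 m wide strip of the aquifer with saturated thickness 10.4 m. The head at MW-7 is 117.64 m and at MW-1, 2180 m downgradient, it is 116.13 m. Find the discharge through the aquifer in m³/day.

15.0

Convert K: 0.0497 cm/s × 864 = 42.94 m/day.
Cross-sectional area A = 48.5 × 10.4 = 504.4 m².
Hydraulic gradient i = (117.64 − 116.13) / 2180 = 1.51 / 2180 = 0.0006927.
Darcy's law: Q = K · A · i = 42.94 × 504.4 × 0.0006927 = 15.00 m³/day.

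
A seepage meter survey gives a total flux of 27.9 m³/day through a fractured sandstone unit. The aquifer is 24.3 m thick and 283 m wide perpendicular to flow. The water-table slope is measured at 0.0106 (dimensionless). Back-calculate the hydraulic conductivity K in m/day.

0.383

Cross-sectional area A = 283 × 24.3 = 6877 m².
Hydraulic gradient i = 0.0106.
From Q = K·A·i, K = Q / (A·i) = 27.9 / (6877 × 0.01060) = 0.3827 m/day.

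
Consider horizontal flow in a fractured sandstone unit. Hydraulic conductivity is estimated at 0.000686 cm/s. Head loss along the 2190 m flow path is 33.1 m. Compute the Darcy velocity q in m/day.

0.00896

Convert K: 0.000686 cm/s × 864 = 0.5927 m/day.
Hydraulic gradient i = Δh / L = 33.1 / 2190 = 0.01511.
Specific discharge q = K · i = 0.5927 × 0.01511 = 0.008958 m/day.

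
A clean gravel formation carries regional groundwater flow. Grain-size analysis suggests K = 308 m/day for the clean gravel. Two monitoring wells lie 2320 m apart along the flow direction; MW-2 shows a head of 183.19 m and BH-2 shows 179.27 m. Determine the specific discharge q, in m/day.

0.520

Hydraulic gradient i = (183.19 − 179.27) / 2320 = 3.92 / 2320 = 0.001690.
Specific discharge q = K · i = 308.0 × 0.001690 = 0.5204 m/day.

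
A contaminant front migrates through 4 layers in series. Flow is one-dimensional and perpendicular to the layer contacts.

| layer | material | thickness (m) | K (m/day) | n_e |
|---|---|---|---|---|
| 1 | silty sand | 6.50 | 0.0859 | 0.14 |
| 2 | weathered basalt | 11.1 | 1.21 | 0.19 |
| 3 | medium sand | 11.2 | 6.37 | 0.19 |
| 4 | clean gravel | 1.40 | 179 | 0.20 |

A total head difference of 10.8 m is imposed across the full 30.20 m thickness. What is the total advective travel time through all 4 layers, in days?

43.5

With flow normal to the layers, continuity requires the same specific discharge q through every layer.
Σ(b_i/K_i) = 6.50/0.0859 + 11.1/1.21 + 11.2/6.37 + 1.40/179 = 86.61 d.
q = Δh / Σ(b_i/K_i) = 10.8 / 86.61 = 0.1247 m/day.
In each layer the seepage velocity is v_i = q/n_i, so the layer transit time is t_i = b_i·n_i / q:
  layer 1 (silty sand): t_1 = 6.50 × 0.14 / 0.1247 = 7.298 d
  layer 2 (weathered basalt): t_2 = 11.1 × 0.19 / 0.1247 = 16.91 d
  layer 3 (medium sand): t_3 = 11.2 × 0.19 / 0.1247 = 17.07 d
  layer 4 (clean gravel): t_4 = 1.40 × 0.20 / 0.1247 = 2.245 d
Total t = Σ t_i = 43.52 days.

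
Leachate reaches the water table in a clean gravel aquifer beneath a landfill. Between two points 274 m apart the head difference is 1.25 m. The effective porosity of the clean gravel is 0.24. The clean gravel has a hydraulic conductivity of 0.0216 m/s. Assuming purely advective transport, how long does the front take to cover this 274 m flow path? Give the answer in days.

Convert K: 0.0216 m/s × 86400 = 1866 m/day.
Hydraulic gradient i = Δh / L = 1.25 / 274 = 0.004562.
Darcy flux q = K · i = 1866 × 0.004562 = 8.514 m/day.
Seepage velocity v = q / n_e = 8.514 / 0.24 = 35.47 m/day.
Travel time t = L / v = 274 / 35.47 = 7.724 days.

7.72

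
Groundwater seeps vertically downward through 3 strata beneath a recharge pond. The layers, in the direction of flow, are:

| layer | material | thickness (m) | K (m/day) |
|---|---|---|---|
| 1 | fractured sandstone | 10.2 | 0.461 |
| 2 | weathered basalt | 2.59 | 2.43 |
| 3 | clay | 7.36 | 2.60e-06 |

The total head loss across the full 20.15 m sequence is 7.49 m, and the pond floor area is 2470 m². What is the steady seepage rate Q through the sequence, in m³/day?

Flow is perpendicular to layering, so the layers act in series and the equivalent K is the thickness-weighted harmonic mean.
Total thickness L = 10.2 + 2.59 + 7.36 = 20.15 m.
Σ(b_i/K_i) = 10.2/0.461 + 2.59/2.43 + 7.36/2.60e-06 = 2.831e+06 d.
K_eq = L / Σ(b_i/K_i) = 20.15 / 2.831e+06 = 7.118e-06 m/day.
Q = K_eq · A · (Δh/L) = 7.118e-06 × 2470 × (7.49/20.15) = 0.006535 m³/day.

0.00654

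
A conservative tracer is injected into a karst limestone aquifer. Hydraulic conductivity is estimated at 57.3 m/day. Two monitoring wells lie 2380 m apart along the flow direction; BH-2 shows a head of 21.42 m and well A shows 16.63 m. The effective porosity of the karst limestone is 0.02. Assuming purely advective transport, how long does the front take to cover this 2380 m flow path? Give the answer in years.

1.13

Hydraulic gradient i = (21.42 − 16.63) / 2380 = 4.79 / 2380 = 0.002013.
Darcy flux q = K · i = 57.30 × 0.002013 = 0.1153 m/day.
Seepage velocity v = q / n_e = 0.1153 / 0.02 = 5.766 m/day.
Travel time t = L / v = 2380 / 5.766 = 412.8 days = 1.130 years.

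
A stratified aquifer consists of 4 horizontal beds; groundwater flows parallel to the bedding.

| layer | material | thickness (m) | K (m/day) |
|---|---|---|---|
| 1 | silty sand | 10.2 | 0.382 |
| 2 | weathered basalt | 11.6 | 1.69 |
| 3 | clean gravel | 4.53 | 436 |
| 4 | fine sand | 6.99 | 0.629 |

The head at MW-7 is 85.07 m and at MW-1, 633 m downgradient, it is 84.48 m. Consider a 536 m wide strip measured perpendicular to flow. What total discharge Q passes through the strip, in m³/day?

1000

Flow is parallel to layering, so each bed carries its own Darcy discharge and the transmissivities add.
Σ(K_i·b_i) = 0.382×10.2 + 1.69×11.6 + 436×4.53 + 0.629×6.99 = 2003 m²/day.
Hydraulic gradient i = (85.07 − 84.48) / 633 = 0.59 / 633 = 0.0009321.
Q = Σ(K_i·b_i) · W · i = 2003 × 536 × 0.0009321 = 1001 m³/day.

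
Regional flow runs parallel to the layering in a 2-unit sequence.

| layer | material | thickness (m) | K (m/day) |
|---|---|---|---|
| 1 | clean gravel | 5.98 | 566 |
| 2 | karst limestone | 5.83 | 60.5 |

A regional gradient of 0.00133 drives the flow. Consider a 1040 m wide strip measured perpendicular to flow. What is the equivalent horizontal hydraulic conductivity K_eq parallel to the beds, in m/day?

Flow is parallel to layering, so each bed carries its own Darcy discharge and the transmissivities add.
Σ(K_i·b_i) = 566×5.98 + 60.5×5.83 = 3737 m²/day.
Total thickness b = 11.81 m, so K_eq = Σ(K_i·b_i)/b = 316.5 m/day.

316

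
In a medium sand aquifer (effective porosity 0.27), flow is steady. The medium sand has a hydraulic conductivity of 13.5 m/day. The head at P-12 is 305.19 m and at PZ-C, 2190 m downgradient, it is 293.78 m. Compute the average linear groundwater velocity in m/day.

Hydraulic gradient i = (305.19 − 293.78) / 2190 = 11.41 / 2190 = 0.005210.
Darcy flux q = K · i = 13.50 × 0.005210 = 0.07034 m/day.
Seepage velocity v = q / n_e = 0.07034 / 0.27 = 0.2605 m/day.

0.261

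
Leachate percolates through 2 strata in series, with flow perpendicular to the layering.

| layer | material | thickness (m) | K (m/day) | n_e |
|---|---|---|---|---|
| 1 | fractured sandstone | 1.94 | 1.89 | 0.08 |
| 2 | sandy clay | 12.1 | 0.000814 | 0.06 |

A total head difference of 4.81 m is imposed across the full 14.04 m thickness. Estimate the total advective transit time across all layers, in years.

With flow normal to the layers, continuity requires the same specific discharge q through every layer.
Σ(b_i/K_i) = 1.94/1.89 + 12.1/0.000814 = 14866 d.
q = Δh / Σ(b_i/K_i) = 4.81 / 14866 = 0.0003236 m/day.
In each layer the seepage velocity is v_i = q/n_i, so the layer transit time is t_i = b_i·n_i / q:
  layer 1 (fractured sandstone): t_1 = 1.94 × 0.08 / 0.0003236 = 479.7 d
  layer 2 (sandy clay): t_2 = 12.1 × 0.06 / 0.0003236 = 2244 d
Total t = Σ t_i = 2723 days = 7.456 years.

7.46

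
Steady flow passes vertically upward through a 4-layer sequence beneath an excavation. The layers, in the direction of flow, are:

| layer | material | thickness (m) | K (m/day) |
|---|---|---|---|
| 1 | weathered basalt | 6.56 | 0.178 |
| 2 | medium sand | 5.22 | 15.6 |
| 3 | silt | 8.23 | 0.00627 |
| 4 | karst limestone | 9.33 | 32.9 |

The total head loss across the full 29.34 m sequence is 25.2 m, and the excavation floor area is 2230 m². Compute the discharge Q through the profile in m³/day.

41.6

Flow is perpendicular to layering, so the layers act in series and the equivalent K is the thickness-weighted harmonic mean.
Total thickness L = 6.56 + 5.22 + 8.23 + 9.33 = 29.34 m.
Σ(b_i/K_i) = 6.56/0.178 + 5.22/15.6 + 8.23/0.00627 + 9.33/32.9 = 1350 d.
K_eq = L / Σ(b_i/K_i) = 29.34 / 1350 = 0.02173 m/day.
Q = K_eq · A · (Δh/L) = 0.02173 × 2230 × (25.2/29.34) = 41.62 m³/day.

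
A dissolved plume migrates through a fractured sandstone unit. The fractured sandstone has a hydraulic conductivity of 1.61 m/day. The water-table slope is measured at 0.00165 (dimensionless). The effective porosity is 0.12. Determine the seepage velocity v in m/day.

Hydraulic gradient i = 0.00165.
Darcy flux q = K · i = 1.610 × 0.001650 = 0.002657 m/day.
Seepage velocity v = q / n_e = 0.002657 / 0.12 = 0.02214 m/day.

0.0221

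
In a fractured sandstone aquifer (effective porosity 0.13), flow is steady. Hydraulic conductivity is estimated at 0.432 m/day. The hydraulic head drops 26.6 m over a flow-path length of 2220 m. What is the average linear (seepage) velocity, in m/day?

0.0398

Hydraulic gradient i = Δh / L = 26.6 / 2220 = 0.01198.
Darcy flux q = K · i = 0.4320 × 0.01198 = 0.005176 m/day.
Seepage velocity v = q / n_e = 0.005176 / 0.13 = 0.03982 m/day.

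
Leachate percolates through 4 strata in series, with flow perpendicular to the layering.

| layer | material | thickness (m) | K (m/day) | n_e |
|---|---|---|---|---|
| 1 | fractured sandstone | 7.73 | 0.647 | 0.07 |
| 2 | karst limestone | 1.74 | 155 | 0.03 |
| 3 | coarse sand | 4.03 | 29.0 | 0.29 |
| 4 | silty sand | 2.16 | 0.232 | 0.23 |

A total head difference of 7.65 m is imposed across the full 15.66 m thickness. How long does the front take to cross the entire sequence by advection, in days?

6.32

With flow normal to the layers, continuity requires the same specific discharge q through every layer.
Σ(b_i/K_i) = 7.73/0.647 + 1.74/155 + 4.03/29.0 + 2.16/0.232 = 21.41 d.
q = Δh / Σ(b_i/K_i) = 7.65 / 21.41 = 0.3573 m/day.
In each layer the seepage velocity is v_i = q/n_i, so the layer transit time is t_i = b_i·n_i / q:
  layer 1 (fractured sandstone): t_1 = 7.73 × 0.07 / 0.3573 = 1.514 d
  layer 2 (karst limestone): t_2 = 1.74 × 0.03 / 0.3573 = 0.1461 d
  layer 3 (coarse sand): t_3 = 4.03 × 0.29 / 0.3573 = 3.271 d
  layer 4 (silty sand): t_4 = 2.16 × 0.23 / 0.3573 = 1.390 d
Total t = Σ t_i = 6.321 days.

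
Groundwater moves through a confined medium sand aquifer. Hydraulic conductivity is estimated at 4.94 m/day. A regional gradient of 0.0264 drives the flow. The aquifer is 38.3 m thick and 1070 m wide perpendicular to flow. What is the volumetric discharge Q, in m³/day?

5340

Cross-sectional area A = 1070 × 38.3 = 40981 m².
Hydraulic gradient i = 0.0264.
Darcy's law: Q = K · A · i = 4.940 × 40981 × 0.02640 = 5345 m³/day.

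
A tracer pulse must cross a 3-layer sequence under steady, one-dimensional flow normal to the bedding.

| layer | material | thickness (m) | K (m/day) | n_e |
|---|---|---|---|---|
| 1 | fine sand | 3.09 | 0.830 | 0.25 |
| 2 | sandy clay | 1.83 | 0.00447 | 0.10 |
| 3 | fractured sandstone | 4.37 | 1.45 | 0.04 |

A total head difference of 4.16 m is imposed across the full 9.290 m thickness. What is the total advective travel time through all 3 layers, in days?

113

With flow normal to the layers, continuity requires the same specific discharge q through every layer.
Σ(b_i/K_i) = 3.09/0.830 + 1.83/0.00447 + 4.37/1.45 = 416.1 d.
q = Δh / Σ(b_i/K_i) = 4.16 / 416.1 = 0.009997 m/day.
In each layer the seepage velocity is v_i = q/n_i, so the layer transit time is t_i = b_i·n_i / q:
  layer 1 (fine sand): t_1 = 3.09 × 0.25 / 0.009997 = 77.27 d
  layer 2 (sandy clay): t_2 = 1.83 × 0.10 / 0.009997 = 18.31 d
  layer 3 (fractured sandstone): t_3 = 4.37 × 0.04 / 0.009997 = 17.49 d
Total t = Σ t_i = 113.1 days.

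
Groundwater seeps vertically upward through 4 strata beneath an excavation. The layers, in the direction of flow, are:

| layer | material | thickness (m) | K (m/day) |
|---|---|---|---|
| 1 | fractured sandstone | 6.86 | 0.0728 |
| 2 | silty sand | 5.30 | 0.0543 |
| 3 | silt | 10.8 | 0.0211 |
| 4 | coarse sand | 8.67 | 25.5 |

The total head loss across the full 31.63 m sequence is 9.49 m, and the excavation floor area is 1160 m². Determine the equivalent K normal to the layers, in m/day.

Flow is perpendicular to layering, so the layers act in series and the equivalent K is the thickness-weighted harmonic mean.
Total thickness L = 6.86 + 5.30 + 10.8 + 8.67 = 31.63 m.
Σ(b_i/K_i) = 6.86/0.0728 + 5.30/0.0543 + 10.8/0.0211 + 8.67/25.5 = 704.0 d.
K_eq = L / Σ(b_i/K_i) = 31.63 / 704.0 = 0.04493 m/day.

0.0449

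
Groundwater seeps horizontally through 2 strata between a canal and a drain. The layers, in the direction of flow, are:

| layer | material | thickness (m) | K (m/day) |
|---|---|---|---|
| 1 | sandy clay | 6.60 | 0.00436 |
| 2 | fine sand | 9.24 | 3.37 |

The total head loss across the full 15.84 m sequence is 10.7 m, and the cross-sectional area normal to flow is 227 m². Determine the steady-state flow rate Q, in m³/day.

1.60

Flow is perpendicular to layering, so the layers act in series and the equivalent K is the thickness-weighted harmonic mean.
Total thickness L = 6.60 + 9.24 = 15.84 m.
Σ(b_i/K_i) = 6.60/0.00436 + 9.24/3.37 = 1517 d.
K_eq = L / Σ(b_i/K_i) = 15.84 / 1517 = 0.01045 m/day.
Q = K_eq · A · (Δh/L) = 0.01045 × 227 × (10.7/15.84) = 1.602 m³/day.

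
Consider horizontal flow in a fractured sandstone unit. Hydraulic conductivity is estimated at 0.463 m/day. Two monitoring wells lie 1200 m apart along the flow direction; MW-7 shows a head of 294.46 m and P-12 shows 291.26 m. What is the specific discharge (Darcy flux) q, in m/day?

0.00123

Hydraulic gradient i = (294.46 − 291.26) / 1200 = 3.2 / 1200 = 0.002667.
Specific discharge q = K · i = 0.4630 × 0.002667 = 0.001235 m/day.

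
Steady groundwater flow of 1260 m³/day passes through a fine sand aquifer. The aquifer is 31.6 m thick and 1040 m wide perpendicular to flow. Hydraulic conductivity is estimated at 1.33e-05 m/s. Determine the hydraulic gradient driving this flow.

0.0334

Convert K: 1.33e-05 m/s × 86400 = 1.149 m/day.
Cross-sectional area A = 1040 × 31.6 = 32864 m².
From Q = K·A·i, i = Q / (K·A) = 1260 / (1.149 × 32864) = 0.03336.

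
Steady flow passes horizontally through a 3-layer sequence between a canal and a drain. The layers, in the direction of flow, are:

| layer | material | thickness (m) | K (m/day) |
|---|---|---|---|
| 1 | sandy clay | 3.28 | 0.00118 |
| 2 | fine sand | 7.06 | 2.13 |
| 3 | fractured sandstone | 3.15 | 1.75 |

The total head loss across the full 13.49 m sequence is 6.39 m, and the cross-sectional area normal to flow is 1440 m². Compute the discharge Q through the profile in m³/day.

3.30

Flow is perpendicular to layering, so the layers act in series and the equivalent K is the thickness-weighted harmonic mean.
Total thickness L = 3.28 + 7.06 + 3.15 = 13.49 m.
Σ(b_i/K_i) = 3.28/0.00118 + 7.06/2.13 + 3.15/1.75 = 2785 d.
K_eq = L / Σ(b_i/K_i) = 13.49 / 2785 = 0.004844 m/day.
Q = K_eq · A · (Δh/L) = 0.004844 × 1440 × (6.39/13.49) = 3.304 m³/day.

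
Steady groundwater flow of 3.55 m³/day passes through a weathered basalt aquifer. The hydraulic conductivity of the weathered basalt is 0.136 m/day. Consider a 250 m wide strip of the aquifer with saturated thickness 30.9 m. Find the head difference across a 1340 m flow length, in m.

Cross-sectional area A = 250 × 30.9 = 7725 m².
From Q = K·A·i, i = Q / (K·A) = 3.55 / (0.1360 × 7725) = 0.003379.
Head loss Δh = i · L = 0.003379 × 1340 = 4.528 m.

4.53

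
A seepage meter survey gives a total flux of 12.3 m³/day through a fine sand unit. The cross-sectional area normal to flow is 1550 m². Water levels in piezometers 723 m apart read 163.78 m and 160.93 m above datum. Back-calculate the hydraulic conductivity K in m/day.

2.01

Hydraulic gradient i = (163.78 − 160.93) / 723 = 2.85 / 723 = 0.003942.
From Q = K·A·i, K = Q / (A·i) = 12.3 / (1550 × 0.003942) = 2.013 m/day.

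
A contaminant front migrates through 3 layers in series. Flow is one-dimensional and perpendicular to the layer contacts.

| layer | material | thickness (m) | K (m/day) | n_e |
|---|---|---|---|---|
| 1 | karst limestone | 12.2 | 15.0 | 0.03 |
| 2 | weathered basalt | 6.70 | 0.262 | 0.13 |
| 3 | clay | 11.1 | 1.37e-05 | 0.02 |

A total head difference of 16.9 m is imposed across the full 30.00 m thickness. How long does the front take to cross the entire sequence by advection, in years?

192

With flow normal to the layers, continuity requires the same specific discharge q through every layer.
Σ(b_i/K_i) = 12.2/15.0 + 6.70/0.262 + 11.1/1.37e-05 = 8.102e+05 d.
q = Δh / Σ(b_i/K_i) = 16.9 / 8.102e+05 = 2.086e-05 m/day.
In each layer the seepage velocity is v_i = q/n_i, so the layer transit time is t_i = b_i·n_i / q:
  layer 1 (karst limestone): t_1 = 12.2 × 0.03 / 2.086e-05 = 17547 d
  layer 2 (weathered basalt): t_2 = 6.70 × 0.13 / 2.086e-05 = 41759 d
  layer 3 (clay): t_3 = 11.1 × 0.02 / 2.086e-05 = 10643 d
Total t = Σ t_i = 69950 days = 191.5 years.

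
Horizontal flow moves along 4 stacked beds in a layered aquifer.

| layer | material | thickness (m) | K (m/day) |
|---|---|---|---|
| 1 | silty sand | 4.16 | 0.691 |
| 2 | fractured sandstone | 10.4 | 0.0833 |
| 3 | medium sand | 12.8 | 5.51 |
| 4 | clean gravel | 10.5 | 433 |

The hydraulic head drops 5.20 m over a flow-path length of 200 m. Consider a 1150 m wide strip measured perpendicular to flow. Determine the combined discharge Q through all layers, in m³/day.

138000

Flow is parallel to layering, so each bed carries its own Darcy discharge and the transmissivities add.
Σ(K_i·b_i) = 0.691×4.16 + 0.0833×10.4 + 5.51×12.8 + 433×10.5 = 4621 m²/day.
Hydraulic gradient i = Δh / L = 5.20 / 200 = 0.02600.
Q = Σ(K_i·b_i) · W · i = 4621 × 1150 × 0.02600 = 1.382e+05 m³/day.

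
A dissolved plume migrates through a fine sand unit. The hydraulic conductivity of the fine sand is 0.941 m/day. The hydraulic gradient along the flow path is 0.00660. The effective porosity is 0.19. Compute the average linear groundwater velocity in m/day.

Hydraulic gradient i = 0.00660.
Darcy flux q = K · i = 0.9410 × 0.006600 = 0.006211 m/day.
Seepage velocity v = q / n_e = 0.006211 / 0.19 = 0.03269 m/day.

0.0327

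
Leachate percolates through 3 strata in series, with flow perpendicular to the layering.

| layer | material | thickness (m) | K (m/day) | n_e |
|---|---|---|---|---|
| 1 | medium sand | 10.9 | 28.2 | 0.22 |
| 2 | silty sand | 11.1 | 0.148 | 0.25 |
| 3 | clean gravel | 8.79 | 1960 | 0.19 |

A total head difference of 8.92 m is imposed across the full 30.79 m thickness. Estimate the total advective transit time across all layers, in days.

57.8

With flow normal to the layers, continuity requires the same specific discharge q through every layer.
Σ(b_i/K_i) = 10.9/28.2 + 11.1/0.148 + 8.79/1960 = 75.39 d.
q = Δh / Σ(b_i/K_i) = 8.92 / 75.39 = 0.1183 m/day.
In each layer the seepage velocity is v_i = q/n_i, so the layer transit time is t_i = b_i·n_i / q:
  layer 1 (medium sand): t_1 = 10.9 × 0.22 / 0.1183 = 20.27 d
  layer 2 (silty sand): t_2 = 11.1 × 0.25 / 0.1183 = 23.45 d
  layer 3 (clean gravel): t_3 = 8.79 × 0.19 / 0.1183 = 14.12 d
Total t = Σ t_i = 57.84 days.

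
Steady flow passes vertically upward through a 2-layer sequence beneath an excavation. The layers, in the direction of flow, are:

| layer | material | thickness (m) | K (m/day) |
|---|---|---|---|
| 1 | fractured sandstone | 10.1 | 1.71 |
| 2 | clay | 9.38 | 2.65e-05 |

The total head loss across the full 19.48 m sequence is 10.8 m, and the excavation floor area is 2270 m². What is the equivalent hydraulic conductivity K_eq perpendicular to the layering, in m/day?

Flow is perpendicular to layering, so the layers act in series and the equivalent K is the thickness-weighted harmonic mean.
Total thickness L = 10.1 + 9.38 = 19.48 m.
Σ(b_i/K_i) = 10.1/1.71 + 9.38/2.65e-05 = 3.540e+05 d.
K_eq = L / Σ(b_i/K_i) = 19.48 / 3.540e+05 = 5.503e-05 m/day.

5.50e-05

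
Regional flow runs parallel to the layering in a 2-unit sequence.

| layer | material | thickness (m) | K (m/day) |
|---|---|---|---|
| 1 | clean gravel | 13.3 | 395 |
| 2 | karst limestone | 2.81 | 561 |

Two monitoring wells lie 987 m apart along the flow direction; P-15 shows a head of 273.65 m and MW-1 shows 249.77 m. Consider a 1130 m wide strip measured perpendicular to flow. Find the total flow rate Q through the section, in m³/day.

Flow is parallel to layering, so each bed carries its own Darcy discharge and the transmissivities add.
Σ(K_i·b_i) = 395×13.3 + 561×2.81 = 6830 m²/day.
Hydraulic gradient i = (273.65 − 249.77) / 987 = 23.88 / 987 = 0.02419.
Q = Σ(K_i·b_i) · W · i = 6830 × 1130 × 0.02419 = 1.867e+05 m³/day.

187000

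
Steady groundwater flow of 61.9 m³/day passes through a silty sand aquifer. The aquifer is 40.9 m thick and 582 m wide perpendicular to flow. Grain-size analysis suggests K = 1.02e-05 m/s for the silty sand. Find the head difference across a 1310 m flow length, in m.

3.87

Convert K: 1.02e-05 m/s × 86400 = 0.8813 m/day.
Cross-sectional area A = 582 × 40.9 = 23804 m².
From Q = K·A·i, i = Q / (K·A) = 61.9 / (0.8813 × 23804) = 0.002951.
Head loss Δh = i · L = 0.002951 × 1310 = 3.865 m.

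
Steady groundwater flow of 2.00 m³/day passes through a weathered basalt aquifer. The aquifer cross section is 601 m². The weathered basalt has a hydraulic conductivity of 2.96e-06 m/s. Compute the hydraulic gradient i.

Convert K: 2.96e-06 m/s × 86400 = 0.2557 m/day.
From Q = K·A·i, i = Q / (K·A) = 2.00 / (0.2557 × 601.0) = 0.01301.

0.0130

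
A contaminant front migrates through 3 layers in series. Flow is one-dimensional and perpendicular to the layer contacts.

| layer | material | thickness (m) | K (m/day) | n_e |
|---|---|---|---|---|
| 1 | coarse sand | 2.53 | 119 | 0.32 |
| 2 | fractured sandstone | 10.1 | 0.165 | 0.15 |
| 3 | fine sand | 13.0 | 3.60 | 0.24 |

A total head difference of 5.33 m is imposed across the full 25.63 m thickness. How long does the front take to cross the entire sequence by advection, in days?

66.2

With flow normal to the layers, continuity requires the same specific discharge q through every layer.
Σ(b_i/K_i) = 2.53/119 + 10.1/0.165 + 13.0/3.60 = 64.84 d.
q = Δh / Σ(b_i/K_i) = 5.33 / 64.84 = 0.08220 m/day.
In each layer the seepage velocity is v_i = q/n_i, so the layer transit time is t_i = b_i·n_i / q:
  layer 1 (coarse sand): t_1 = 2.53 × 0.32 / 0.08220 = 9.850 d
  layer 2 (fractured sandstone): t_2 = 10.1 × 0.15 / 0.08220 = 18.43 d
  layer 3 (fine sand): t_3 = 13.0 × 0.24 / 0.08220 = 37.96 d
Total t = Σ t_i = 66.24 days.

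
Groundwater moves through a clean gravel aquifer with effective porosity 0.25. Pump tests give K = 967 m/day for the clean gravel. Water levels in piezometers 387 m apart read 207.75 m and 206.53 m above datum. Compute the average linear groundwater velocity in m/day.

12.2

Hydraulic gradient i = (207.75 − 206.53) / 387 = 1.22 / 387 = 0.003152.
Darcy flux q = K · i = 967.0 × 0.003152 = 3.048 m/day.
Seepage velocity v = q / n_e = 3.048 / 0.25 = 12.19 m/day.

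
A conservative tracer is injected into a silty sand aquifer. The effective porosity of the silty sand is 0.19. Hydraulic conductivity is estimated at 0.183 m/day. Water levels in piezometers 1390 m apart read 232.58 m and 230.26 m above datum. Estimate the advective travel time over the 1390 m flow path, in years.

Hydraulic gradient i = (232.58 − 230.26) / 1390 = 2.32 / 1390 = 0.001669.
Darcy flux q = K · i = 0.1830 × 0.001669 = 0.0003054 m/day.
Seepage velocity v = q / n_e = 0.0003054 / 0.19 = 0.001608 m/day.
Travel time t = L / v = 1390 / 0.001608 = 8.647e+05 days = 2367 years.

2370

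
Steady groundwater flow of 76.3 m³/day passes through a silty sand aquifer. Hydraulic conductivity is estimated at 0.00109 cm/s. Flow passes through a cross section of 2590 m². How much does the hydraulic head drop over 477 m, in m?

14.9

Convert K: 0.00109 cm/s × 864 = 0.9418 m/day.
From Q = K·A·i, i = Q / (K·A) = 76.3 / (0.9418 × 2590) = 0.03128.
Head loss Δh = i · L = 0.03128 × 477 = 14.92 m.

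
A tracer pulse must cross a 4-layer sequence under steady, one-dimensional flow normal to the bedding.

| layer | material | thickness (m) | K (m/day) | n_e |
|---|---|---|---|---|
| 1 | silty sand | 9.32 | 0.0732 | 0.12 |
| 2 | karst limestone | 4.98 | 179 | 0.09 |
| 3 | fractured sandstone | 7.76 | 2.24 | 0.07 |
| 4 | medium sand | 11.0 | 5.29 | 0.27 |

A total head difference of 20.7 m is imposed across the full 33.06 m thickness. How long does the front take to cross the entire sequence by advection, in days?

32.6

With flow normal to the layers, continuity requires the same specific discharge q through every layer.
Σ(b_i/K_i) = 9.32/0.0732 + 4.98/179 + 7.76/2.24 + 11.0/5.29 = 132.9 d.
q = Δh / Σ(b_i/K_i) = 20.7 / 132.9 = 0.1558 m/day.
In each layer the seepage velocity is v_i = q/n_i, so the layer transit time is t_i = b_i·n_i / q:
  layer 1 (silty sand): t_1 = 9.32 × 0.12 / 0.1558 = 7.180 d
  layer 2 (karst limestone): t_2 = 4.98 × 0.09 / 0.1558 = 2.877 d
  layer 3 (fractured sandstone): t_3 = 7.76 × 0.07 / 0.1558 = 3.487 d
  layer 4 (medium sand): t_4 = 11.0 × 0.27 / 0.1558 = 19.07 d
Total t = Σ t_i = 32.61 days.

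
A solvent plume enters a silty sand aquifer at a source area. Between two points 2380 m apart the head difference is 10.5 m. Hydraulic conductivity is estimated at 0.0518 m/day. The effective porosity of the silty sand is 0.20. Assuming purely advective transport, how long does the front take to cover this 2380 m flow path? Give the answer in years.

5700

Hydraulic gradient i = Δh / L = 10.5 / 2380 = 0.004412.
Darcy flux q = K · i = 0.05180 × 0.004412 = 0.0002285 m/day.
Seepage velocity v = q / n_e = 0.0002285 / 0.20 = 0.001143 m/day.
Travel time t = L / v = 2380 / 0.001143 = 2.083e+06 days = 5703 years.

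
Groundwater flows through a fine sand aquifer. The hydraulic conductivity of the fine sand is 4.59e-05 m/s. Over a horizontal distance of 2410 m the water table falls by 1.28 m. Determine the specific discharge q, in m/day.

0.00211

Convert K: 4.59e-05 m/s × 86400 = 3.966 m/day.
Hydraulic gradient i = Δh / L = 1.28 / 2410 = 0.0005311.
Specific discharge q = K · i = 3.966 × 0.0005311 = 0.002106 m/day.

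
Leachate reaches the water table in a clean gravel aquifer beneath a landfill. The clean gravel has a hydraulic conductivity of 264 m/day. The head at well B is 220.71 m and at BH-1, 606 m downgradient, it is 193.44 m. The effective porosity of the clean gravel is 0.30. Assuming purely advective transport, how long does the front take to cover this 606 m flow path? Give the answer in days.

Hydraulic gradient i = (220.71 − 193.44) / 606 = 27.27 / 606 = 0.04500.
Darcy flux q = K · i = 264.0 × 0.04500 = 11.88 m/day.
Seepage velocity v = q / n_e = 11.88 / 0.30 = 39.60 m/day.
Travel time t = L / v = 606 / 39.60 = 15.30 days.

15.3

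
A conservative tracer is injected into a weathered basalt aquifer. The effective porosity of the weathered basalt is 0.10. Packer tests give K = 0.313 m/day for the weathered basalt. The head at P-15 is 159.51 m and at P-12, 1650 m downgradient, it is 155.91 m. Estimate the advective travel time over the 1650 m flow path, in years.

662

Hydraulic gradient i = (159.51 − 155.91) / 1650 = 3.6 / 1650 = 0.002182.
Darcy flux q = K · i = 0.3130 × 0.002182 = 0.0006829 m/day.
Seepage velocity v = q / n_e = 0.0006829 / 0.10 = 0.006829 m/day.
Travel time t = L / v = 1650 / 0.006829 = 2.416e+05 days = 661.5 years.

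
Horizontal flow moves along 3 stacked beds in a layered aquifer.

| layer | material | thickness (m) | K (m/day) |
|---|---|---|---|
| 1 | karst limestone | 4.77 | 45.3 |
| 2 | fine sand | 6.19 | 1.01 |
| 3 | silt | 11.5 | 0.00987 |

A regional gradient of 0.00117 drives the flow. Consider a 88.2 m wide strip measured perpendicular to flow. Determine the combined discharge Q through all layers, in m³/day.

Flow is parallel to layering, so each bed carries its own Darcy discharge and the transmissivities add.
Σ(K_i·b_i) = 45.3×4.77 + 1.01×6.19 + 0.00987×11.5 = 222.4 m²/day.
Hydraulic gradient i = 0.00117.
Q = Σ(K_i·b_i) · W · i = 222.4 × 88.2 × 0.001170 = 22.96 m³/day.

23.0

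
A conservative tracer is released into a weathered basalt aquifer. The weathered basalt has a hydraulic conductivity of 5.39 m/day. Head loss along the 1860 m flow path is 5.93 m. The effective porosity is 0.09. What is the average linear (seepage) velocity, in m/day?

Hydraulic gradient i = Δh / L = 5.93 / 1860 = 0.003188.
Darcy flux q = K · i = 5.390 × 0.003188 = 0.01718 m/day.
Seepage velocity v = q / n_e = 0.01718 / 0.09 = 0.1909 m/day.

0.191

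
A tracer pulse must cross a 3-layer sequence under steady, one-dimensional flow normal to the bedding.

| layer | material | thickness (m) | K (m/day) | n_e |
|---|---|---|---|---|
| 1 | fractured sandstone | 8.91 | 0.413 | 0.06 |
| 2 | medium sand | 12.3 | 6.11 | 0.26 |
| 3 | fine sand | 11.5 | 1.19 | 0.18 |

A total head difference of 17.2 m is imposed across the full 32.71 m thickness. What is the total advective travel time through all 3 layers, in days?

11.2

With flow normal to the layers, continuity requires the same specific discharge q through every layer.
Σ(b_i/K_i) = 8.91/0.413 + 12.3/6.11 + 11.5/1.19 = 33.25 d.
q = Δh / Σ(b_i/K_i) = 17.2 / 33.25 = 0.5173 m/day.
In each layer the seepage velocity is v_i = q/n_i, so the layer transit time is t_i = b_i·n_i / q:
  layer 1 (fractured sandstone): t_1 = 8.91 × 0.06 / 0.5173 = 1.033 d
  layer 2 (medium sand): t_2 = 12.3 × 0.26 / 0.5173 = 6.182 d
  layer 3 (fine sand): t_3 = 11.5 × 0.18 / 0.5173 = 4.002 d
Total t = Σ t_i = 11.22 days.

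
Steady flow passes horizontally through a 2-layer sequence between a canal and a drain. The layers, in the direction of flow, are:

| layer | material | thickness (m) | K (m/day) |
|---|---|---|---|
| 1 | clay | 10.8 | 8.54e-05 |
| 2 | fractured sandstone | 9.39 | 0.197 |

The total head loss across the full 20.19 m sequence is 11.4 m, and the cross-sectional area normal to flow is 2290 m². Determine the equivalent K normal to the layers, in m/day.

0.000160

Flow is perpendicular to layering, so the layers act in series and the equivalent K is the thickness-weighted harmonic mean.
Total thickness L = 10.8 + 9.39 = 20.19 m.
Σ(b_i/K_i) = 10.8/8.54e-05 + 9.39/0.197 = 1.265e+05 d.
K_eq = L / Σ(b_i/K_i) = 20.19 / 1.265e+05 = 0.0001596 m/day.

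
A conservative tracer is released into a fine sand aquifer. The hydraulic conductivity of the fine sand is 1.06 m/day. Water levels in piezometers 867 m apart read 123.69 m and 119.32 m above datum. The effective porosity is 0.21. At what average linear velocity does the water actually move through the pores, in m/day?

Hydraulic gradient i = (123.69 − 119.32) / 867 = 4.37 / 867 = 0.005040.
Darcy flux q = K · i = 1.060 × 0.005040 = 0.005343 m/day.
Seepage velocity v = q / n_e = 0.005343 / 0.21 = 0.02544 m/day.

0.0254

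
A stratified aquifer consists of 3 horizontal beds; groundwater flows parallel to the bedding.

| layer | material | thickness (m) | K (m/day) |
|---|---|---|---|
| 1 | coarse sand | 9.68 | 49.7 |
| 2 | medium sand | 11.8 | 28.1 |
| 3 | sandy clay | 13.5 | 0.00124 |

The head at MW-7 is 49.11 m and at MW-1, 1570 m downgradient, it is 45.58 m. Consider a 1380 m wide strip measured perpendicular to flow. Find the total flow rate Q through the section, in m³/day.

Flow is parallel to layering, so each bed carries its own Darcy discharge and the transmissivities add.
Σ(K_i·b_i) = 49.7×9.68 + 28.1×11.8 + 0.00124×13.5 = 812.7 m²/day.
Hydraulic gradient i = (49.11 − 45.58) / 1570 = 3.53 / 1570 = 0.002248.
Q = Σ(K_i·b_i) · W · i = 812.7 × 1380 × 0.002248 = 2522 m³/day.

2520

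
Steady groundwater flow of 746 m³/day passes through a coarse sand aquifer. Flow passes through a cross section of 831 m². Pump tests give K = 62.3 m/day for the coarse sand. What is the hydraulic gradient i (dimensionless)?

0.0144

From Q = K·A·i, i = Q / (K·A) = 746 / (62.30 × 831.0) = 0.01441.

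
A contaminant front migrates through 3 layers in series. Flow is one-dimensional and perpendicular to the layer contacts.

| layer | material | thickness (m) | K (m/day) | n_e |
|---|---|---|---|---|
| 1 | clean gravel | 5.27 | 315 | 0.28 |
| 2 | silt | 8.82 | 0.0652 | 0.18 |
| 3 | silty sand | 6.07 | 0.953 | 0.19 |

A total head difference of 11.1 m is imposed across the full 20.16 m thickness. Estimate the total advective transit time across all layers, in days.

53.8

With flow normal to the layers, continuity requires the same specific discharge q through every layer.
Σ(b_i/K_i) = 5.27/315 + 8.82/0.0652 + 6.07/0.953 = 141.7 d.
q = Δh / Σ(b_i/K_i) = 11.1 / 141.7 = 0.07836 m/day.
In each layer the seepage velocity is v_i = q/n_i, so the layer transit time is t_i = b_i·n_i / q:
  layer 1 (clean gravel): t_1 = 5.27 × 0.28 / 0.07836 = 18.83 d
  layer 2 (silt): t_2 = 8.82 × 0.18 / 0.07836 = 20.26 d
  layer 3 (silty sand): t_3 = 6.07 × 0.19 / 0.07836 = 14.72 d
Total t = Σ t_i = 53.81 days.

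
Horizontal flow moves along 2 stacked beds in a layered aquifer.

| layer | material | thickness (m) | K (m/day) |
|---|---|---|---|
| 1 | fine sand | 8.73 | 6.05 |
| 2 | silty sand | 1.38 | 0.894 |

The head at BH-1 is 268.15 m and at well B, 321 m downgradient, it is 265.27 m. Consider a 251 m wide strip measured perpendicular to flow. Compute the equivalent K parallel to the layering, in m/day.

5.35

Flow is parallel to layering, so each bed carries its own Darcy discharge and the transmissivities add.
Σ(K_i·b_i) = 6.05×8.73 + 0.894×1.38 = 54.05 m²/day.
Total thickness b = 10.11 m, so K_eq = Σ(K_i·b_i)/b = 5.346 m/day.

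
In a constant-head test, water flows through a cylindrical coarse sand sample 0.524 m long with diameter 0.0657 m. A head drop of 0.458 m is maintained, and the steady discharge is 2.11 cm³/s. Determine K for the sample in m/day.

Cross-sectional area A = π·(d/2)² = π × (0.0657/2)² = 0.003390 m².
Convert discharge: 2.11 cm³/s = 2.110e-06 m³/s.
Darcy's law rearranged: K = Q·L / (A·Δh) = 2.110e-06 × 0.524 / (0.003390 × 0.458) = 0.0007121 m/s = 61.52 m/day.

61.5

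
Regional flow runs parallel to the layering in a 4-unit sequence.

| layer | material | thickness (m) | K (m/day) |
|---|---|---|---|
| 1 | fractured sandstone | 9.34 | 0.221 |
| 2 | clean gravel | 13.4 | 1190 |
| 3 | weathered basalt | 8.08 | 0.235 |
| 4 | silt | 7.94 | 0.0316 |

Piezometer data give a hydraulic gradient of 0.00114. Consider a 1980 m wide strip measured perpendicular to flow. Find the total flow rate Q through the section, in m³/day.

Flow is parallel to layering, so each bed carries its own Darcy discharge and the transmissivities add.
Σ(K_i·b_i) = 0.221×9.34 + 1190×13.4 + 0.235×8.08 + 0.0316×7.94 = 15950 m²/day.
Hydraulic gradient i = 0.00114.
Q = Σ(K_i·b_i) · W · i = 15950 × 1980 × 0.001140 = 36003 m³/day.

36000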